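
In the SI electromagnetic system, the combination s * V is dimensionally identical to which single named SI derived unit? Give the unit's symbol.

V = W/A (potential = power per current),
    = kg·m²·s⁻³·A⁻¹.
Combining: s·V = s · (kg·m²·s⁻³·A⁻¹) = kg·m²·s⁻²·A⁻¹.
kg·m²·s⁻²·A⁻¹ is the base-SI form of the weber.

Wb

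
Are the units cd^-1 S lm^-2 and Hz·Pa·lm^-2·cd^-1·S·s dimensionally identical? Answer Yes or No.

Left side:
  S = kg⁻¹·m⁻²·s³·A².
  lm = cd.
  So lm⁻² = cd⁻².
  Combining: cd⁻¹·S·lm⁻² = cd⁻¹ · (kg⁻¹·m⁻²·s³·A²) · cd⁻² = kg⁻¹·m⁻²·s³·A²·cd⁻³.
Right side:
  Hz = 1/s = s⁻¹ (frequency is cycles per second).
  Pa = N/m² (pressure = force per area),
      = kg·m⁻¹·s⁻².
  lm = cd·sr = cd (luminous flux; sr is dimensionless).
  So lm⁻² = cd⁻².
  S = 1/Ω (conductance is reciprocal resistance),
      = kg⁻¹·m⁻²·s³·A².
  Combining: Hz·Pa·lm⁻²·cd⁻¹·S·s = s⁻¹ · (kg·m⁻¹·s⁻²) · cd⁻² · cd⁻¹ · (kg⁻¹·m⁻²·s³·A²) · s = m⁻³·s·A²·cd⁻³.
Left is kg⁻¹·m⁻²·s³·A²·cd⁻³; right is m⁻³·s·A²·cd⁻³ — different.

No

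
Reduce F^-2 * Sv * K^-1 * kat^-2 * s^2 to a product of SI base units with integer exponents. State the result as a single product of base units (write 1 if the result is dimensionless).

kg²·m⁶·s⁻⁶·A⁻⁴·K⁻¹·mol⁻²

F = kg⁻¹·m⁻²·s⁴·A².
So F⁻² = kg²·m⁴·s⁻⁸·A⁻⁴.
Sv = m²·s⁻².
kat = s⁻¹·mol.
So kat⁻² = s²·mol⁻².
Combining: F⁻²·Sv·K⁻¹·kat⁻²·s² = (kg²·m⁴·s⁻⁸·A⁻⁴) · (m²·s⁻²) · K⁻¹ · (s²·mol⁻²) · s² = kg²·m⁶·s⁻⁶·A⁻⁴·K⁻¹·mol⁻².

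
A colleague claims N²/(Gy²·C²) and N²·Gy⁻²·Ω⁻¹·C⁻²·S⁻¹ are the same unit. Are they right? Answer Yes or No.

Left side:
  Gy = m²·s⁻².
  So Gy⁻² = m⁻⁴·s⁴.
  N = kg·m·s⁻².
  So N² = kg²·m²·s⁻⁴.
  C = s·A.
  So C⁻² = s⁻²·A⁻².
  Combining: Gy⁻²·N²·C⁻² = (m⁻⁴·s⁴) · (kg²·m²·s⁻⁴) · (s⁻²·A⁻²) = kg²·m⁻²·s⁻²·A⁻².
Right side:
  N = kg·m/s² = kg·m·s⁻² (force = mass × acceleration).
  So N² = kg²·m²·s⁻⁴.
  Gy = J/kg (absorbed dose = energy per mass),
      = m²·s⁻².
  So Gy⁻² = m⁻⁴·s⁴.
  Ω = V/A (resistance = voltage per current),
      = kg·m²·s⁻³·A⁻².
  So Ω⁻¹ = kg⁻¹·m⁻²·s³·A².
  C = A·s = s·A (charge = current × time).
  So C⁻² = s⁻²·A⁻².
  S = 1/Ω (conductance is reciprocal resistance),
      = kg⁻¹·m⁻²·s³·A².
  So S⁻¹ = kg·m²·s⁻³·A⁻².
  Combining: N²·Gy⁻²·Ω⁻¹·C⁻²·S⁻¹ = (kg²·m²·s⁻⁴) · (m⁻⁴·s⁴) · (kg⁻¹·m⁻²·s³·A²) · (s⁻²·A⁻²) · (kg·m²·s⁻³·A⁻²) = kg²·m⁻²·s⁻²·A⁻².
Both reduce to kg²·m⁻²·s⁻²·A⁻².

Yes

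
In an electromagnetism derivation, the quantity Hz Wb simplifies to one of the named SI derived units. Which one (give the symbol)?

Hz = s⁻¹.
Wb = kg·m²·s⁻²·A⁻¹.
Combining: Hz·Wb = s⁻¹ · (kg·m²·s⁻²·A⁻¹) = kg·m²·s⁻³·A⁻¹.
kg·m²·s⁻³·A⁻¹ is the base-SI form of the volt.

V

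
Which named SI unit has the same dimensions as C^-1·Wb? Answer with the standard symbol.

C = s·A.
So C⁻¹ = s⁻¹·A⁻¹.
Wb = kg·m²·s⁻²·A⁻¹.
Combining: C⁻¹·Wb = (s⁻¹·A⁻¹) · (kg·m²·s⁻²·A⁻¹) = kg·m²·s⁻³·A⁻².
kg·m²·s⁻³·A⁻² is the base-SI form of the ohm.

Ω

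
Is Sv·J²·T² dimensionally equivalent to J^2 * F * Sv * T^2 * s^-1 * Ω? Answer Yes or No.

Yes

Left side:
  Sv = J/kg (equivalent dose = energy per mass),
      = m²·s⁻².
  J = N·m (work = force × distance),
      = kg·m²·s⁻².
  So J² = kg²·m⁴·s⁻⁴.
  T = Wb/m² (flux density = flux per area),
      = kg·s⁻²·A⁻¹.
  So T² = kg²·s⁻⁴·A⁻².
  Combining: Sv·J²·T² = (m²·s⁻²) · (kg²·m⁴·s⁻⁴) · (kg²·s⁻⁴·A⁻²) = kg⁴·m⁶·s⁻¹⁰·A⁻².
Right side:
  J = kg·m²·s⁻².
  So J² = kg²·m⁴·s⁻⁴.
  F = kg⁻¹·m⁻²·s⁴·A².
  Sv = m²·s⁻².
  T = kg·s⁻²·A⁻¹.
  So T² = kg²·s⁻⁴·A⁻².
  Ω = kg·m²·s⁻³·A⁻².
  Combining: J²·F·Sv·T²·s⁻¹·Ω = (kg²·m⁴·s⁻⁴) · (kg⁻¹·m⁻²·s⁴·A²) · (m²·s⁻²) · (kg²·s⁻⁴·A⁻²) · s⁻¹ · (kg·m²·s⁻³·A⁻²) = kg⁴·m⁶·s⁻¹⁰·A⁻².
Both reduce to kg⁴·m⁶·s⁻¹⁰·A⁻².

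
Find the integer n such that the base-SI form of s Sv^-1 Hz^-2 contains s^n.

Sv = J/kg (equivalent dose = energy per mass),
    = m²·s⁻².
So Sv⁻¹ = m⁻²·s².
Hz = 1/s = s⁻¹ (frequency is cycles per second).
So Hz⁻² = s².
Combining: s·Sv⁻¹·Hz⁻² = s · (m⁻²·s²) · s² = m⁻²·s⁵.
The exponent of s is 5.

5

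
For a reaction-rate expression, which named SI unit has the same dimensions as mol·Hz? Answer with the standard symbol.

kat

Hz = s⁻¹.
Combining: mol·Hz = mol · s⁻¹ = s⁻¹·mol.
s⁻¹·mol is the base-SI form of the katal.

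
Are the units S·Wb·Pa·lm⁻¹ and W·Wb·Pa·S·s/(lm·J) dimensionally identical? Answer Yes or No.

Yes

Left side:
  S = kg⁻¹·m⁻²·s³·A².
  Wb = kg·m²·s⁻²·A⁻¹.
  Pa = kg·m⁻¹·s⁻².
  lm = cd.
  So lm⁻¹ = cd⁻¹.
  Combining: S·Wb·Pa·lm⁻¹ = (kg⁻¹·m⁻²·s³·A²) · (kg·m²·s⁻²·A⁻¹) · (kg·m⁻¹·s⁻²) · cd⁻¹ = kg·m⁻¹·s⁻¹·A·cd⁻¹.
Right side:
  W = kg·m²·s⁻³.
  lm = cd.
  So lm⁻¹ = cd⁻¹.
  J = kg·m²·s⁻².
  So J⁻¹ = kg⁻¹·m⁻²·s².
  Wb = kg·m²·s⁻²·A⁻¹.
  Pa = kg·m⁻¹·s⁻².
  S = kg⁻¹·m⁻²·s³·A².
  Combining: W·lm⁻¹·J⁻¹·Wb·Pa·S·s = (kg·m²·s⁻³) · cd⁻¹ · (kg⁻¹·m⁻²·s²) · (kg·m²·s⁻²·A⁻¹) · (kg·m⁻¹·s⁻²) · (kg⁻¹·m⁻²·s³·A²) · s = kg·m⁻¹·s⁻¹·A·cd⁻¹.
Both reduce to kg·m⁻¹·s⁻¹·A·cd⁻¹.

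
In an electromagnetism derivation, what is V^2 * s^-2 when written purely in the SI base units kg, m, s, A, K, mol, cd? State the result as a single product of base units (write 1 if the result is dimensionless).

kg²·m⁴·s⁻⁸·A⁻²

V = W/A (potential = power per current),
    = kg·m²·s⁻³·A⁻¹.
So V² = kg²·m⁴·s⁻⁶·A⁻².
Combining: V²·s⁻² = (kg²·m⁴·s⁻⁶·A⁻²) · s⁻² = kg²·m⁴·s⁻⁸·A⁻².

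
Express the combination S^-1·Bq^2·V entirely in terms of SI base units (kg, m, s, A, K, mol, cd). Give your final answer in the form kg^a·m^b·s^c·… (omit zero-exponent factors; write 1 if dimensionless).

S = 1/Ω (conductance is reciprocal resistance),
    = kg⁻¹·m⁻²·s³·A².
So S⁻¹ = kg·m²·s⁻³·A⁻².
Bq = 1/s = s⁻¹ (activity is decays per second).
So Bq² = s⁻².
V = W/A (potential = power per current),
    = kg·m²·s⁻³·A⁻¹.
Combining: S⁻¹·Bq²·V = (kg·m²·s⁻³·A⁻²) · s⁻² · (kg·m²·s⁻³·A⁻¹) = kg²·m⁴·s⁻⁸·A⁻³.

kg²·m⁴·s⁻⁸·A⁻³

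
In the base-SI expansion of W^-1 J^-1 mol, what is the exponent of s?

5

W = J/s (power = energy per time),
    = kg·m²·s⁻³.
So W⁻¹ = kg⁻¹·m⁻²·s³.
J = N·m (work = force × distance),
    = kg·m²·s⁻².
So J⁻¹ = kg⁻¹·m⁻²·s².
Combining: W⁻¹·J⁻¹·mol = (kg⁻¹·m⁻²·s³) · (kg⁻¹·m⁻²·s²) · mol = kg⁻²·m⁻⁴·s⁵·mol.
The exponent of s is 5.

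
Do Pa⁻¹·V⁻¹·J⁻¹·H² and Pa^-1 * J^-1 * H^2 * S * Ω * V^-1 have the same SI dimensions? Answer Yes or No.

Yes

Left side:
  Pa = kg·m⁻¹·s⁻².
  So Pa⁻¹ = kg⁻¹·m·s².
  V = kg·m²·s⁻³·A⁻¹.
  So V⁻¹ = kg⁻¹·m⁻²·s³·A.
  J = kg·m²·s⁻².
  So J⁻¹ = kg⁻¹·m⁻²·s².
  H = kg·m²·s⁻²·A⁻².
  So H² = kg²·m⁴·s⁻⁴·A⁻⁴.
  Combining: Pa⁻¹·V⁻¹·J⁻¹·H² = (kg⁻¹·m·s²) · (kg⁻¹·m⁻²·s³·A) · (kg⁻¹·m⁻²·s²) · (kg²·m⁴·s⁻⁴·A⁻⁴) = kg⁻¹·m·s³·A⁻³.
Right side:
  Pa = N/m² (pressure = force per area),
      = kg·m⁻¹·s⁻².
  So Pa⁻¹ = kg⁻¹·m·s².
  J = N·m (work = force × distance),
      = kg·m²·s⁻².
  So J⁻¹ = kg⁻¹·m⁻²·s².
  H = Wb/A (inductance = flux per current),
      = kg·m²·s⁻²·A⁻².
  So H² = kg²·m⁴·s⁻⁴·A⁻⁴.
  S = 1/Ω (conductance is reciprocal resistance),
      = kg⁻¹·m⁻²·s³·A².
  Ω = V/A (resistance = voltage per current),
      = kg·m²·s⁻³·A⁻².
  V = W/A (potential = power per current),
      = kg·m²·s⁻³·A⁻¹.
  So V⁻¹ = kg⁻¹·m⁻²·s³·A.
  Combining: Pa⁻¹·J⁻¹·H²·S·Ω·V⁻¹ = (kg⁻¹·m·s²) · (kg⁻¹·m⁻²·s²) · (kg²·m⁴·s⁻⁴·A⁻⁴) · (kg⁻¹·m⁻²·s³·A²) · (kg·m²·s⁻³·A⁻²) · (kg⁻¹·m⁻²·s³·A) = kg⁻¹·m·s³·A⁻³.
Both reduce to kg⁻¹·m·s³·A⁻³.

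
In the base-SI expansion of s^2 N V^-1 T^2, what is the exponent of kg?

2

N = kg·m/s² = kg·m·s⁻² (force = mass × acceleration).
V = W/A (potential = power per current),
    = kg·m²·s⁻³·A⁻¹.
So V⁻¹ = kg⁻¹·m⁻²·s³·A.
T = Wb/m² (flux density = flux per area),
    = kg·s⁻²·A⁻¹.
So T² = kg²·s⁻⁴·A⁻².
Combining: s²·N·V⁻¹·T² = s² · (kg·m·s⁻²) · (kg⁻¹·m⁻²·s³·A) · (kg²·s⁻⁴·A⁻²) = kg²·m⁻¹·s⁻¹·A⁻¹.
The exponent of kg is 2.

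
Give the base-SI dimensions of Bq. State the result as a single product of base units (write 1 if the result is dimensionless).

Bq = s⁻¹.

s⁻¹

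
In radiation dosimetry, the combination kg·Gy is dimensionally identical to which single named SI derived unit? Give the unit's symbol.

Gy = J/kg (absorbed dose = energy per mass),
    = m²·s⁻².
Combining: kg·Gy = kg · (m²·s⁻²) = kg·m²·s⁻².
kg·m²·s⁻² is the base-SI form of the joule.

J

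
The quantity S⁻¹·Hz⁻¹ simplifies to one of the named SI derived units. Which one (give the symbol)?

S = 1/Ω (conductance is reciprocal resistance),
    = kg⁻¹·m⁻²·s³·A².
So S⁻¹ = kg·m²·s⁻³·A⁻².
Hz = 1/s = s⁻¹ (frequency is cycles per second).
So Hz⁻¹ = s.
Combining: S⁻¹·Hz⁻¹ = (kg·m²·s⁻³·A⁻²) · s = kg·m²·s⁻²·A⁻².
kg·m²·s⁻²·A⁻² is the base-SI form of the henry.

H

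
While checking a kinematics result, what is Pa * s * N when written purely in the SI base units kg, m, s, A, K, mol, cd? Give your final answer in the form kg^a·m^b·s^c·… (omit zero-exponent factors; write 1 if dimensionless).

Pa = kg·m⁻¹·s⁻².
N = kg·m·s⁻².
Combining: Pa·s·N = (kg·m⁻¹·s⁻²) · s · (kg·m·s⁻²) = kg²·s⁻³.

kg²·s⁻³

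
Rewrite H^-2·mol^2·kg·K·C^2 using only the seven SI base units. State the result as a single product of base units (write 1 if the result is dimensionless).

kg⁻¹·m⁻⁴·s⁶·A⁶·K·mol²

H = kg·m²·s⁻²·A⁻².
So H⁻² = kg⁻²·m⁻⁴·s⁴·A⁴.
C = s·A.
So C² = s²·A².
Combining: H⁻²·mol²·kg·K·C² = (kg⁻²·m⁻⁴·s⁴·A⁴) · mol² · kg · K · (s²·A²) = kg⁻¹·m⁻⁴·s⁶·A⁶·K·mol².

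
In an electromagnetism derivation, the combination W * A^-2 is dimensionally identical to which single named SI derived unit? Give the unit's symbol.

W = kg·m²·s⁻³.
Combining: W·A⁻² = (kg·m²·s⁻³) · A⁻² = kg·m²·s⁻³·A⁻².
kg·m²·s⁻³·A⁻² is the base-SI form of the ohm.

Ω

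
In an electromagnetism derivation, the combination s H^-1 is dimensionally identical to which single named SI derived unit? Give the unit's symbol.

S

H = Wb/A (inductance = flux per current),
    = kg·m²·s⁻²·A⁻².
So H⁻¹ = kg⁻¹·m⁻²·s²·A².
Combining: s·H⁻¹ = s · (kg⁻¹·m⁻²·s²·A²) = kg⁻¹·m⁻²·s³·A².
kg⁻¹·m⁻²·s³·A² is the base-SI form of the siemens.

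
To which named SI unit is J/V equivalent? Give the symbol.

J = N·m (work = force × distance),
    = kg·m²·s⁻².
V = W/A (potential = power per current),
    = kg·m²·s⁻³·A⁻¹.
So V⁻¹ = kg⁻¹·m⁻²·s³·A.
Combining: J·V⁻¹ = (kg·m²·s⁻²) · (kg⁻¹·m⁻²·s³·A) = s·A.
s·A is the base-SI form of the coulomb.

C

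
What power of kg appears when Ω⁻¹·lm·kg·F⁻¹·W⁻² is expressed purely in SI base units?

Ω = kg·m²·s⁻³·A⁻².
So Ω⁻¹ = kg⁻¹·m⁻²·s³·A².
lm = cd.
F = kg⁻¹·m⁻²·s⁴·A².
So F⁻¹ = kg·m²·s⁻⁴·A⁻².
W = kg·m²·s⁻³.
So W⁻² = kg⁻²·m⁻⁴·s⁶.
Combining: Ω⁻¹·lm·kg·F⁻¹·W⁻² = (kg⁻¹·m⁻²·s³·A²) · cd · kg · (kg·m²·s⁻⁴·A⁻²) · (kg⁻²·m⁻⁴·s⁶) = kg⁻¹·m⁻⁴·s⁵·cd.
The exponent of kg is -1.

-1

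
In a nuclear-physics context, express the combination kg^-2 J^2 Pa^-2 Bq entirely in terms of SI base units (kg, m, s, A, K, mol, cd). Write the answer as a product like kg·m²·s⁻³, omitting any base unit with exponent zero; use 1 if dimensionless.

J = kg·m²·s⁻².
So J² = kg²·m⁴·s⁻⁴.
Pa = kg·m⁻¹·s⁻².
So Pa⁻² = kg⁻²·m²·s⁴.
Bq = s⁻¹.
Combining: kg⁻²·J²·Pa⁻²·Bq = kg⁻² · (kg²·m⁴·s⁻⁴) · (kg⁻²·m²·s⁴) · s⁻¹ = kg⁻²·m⁶·s⁻¹.

kg⁻²·m⁶·s⁻¹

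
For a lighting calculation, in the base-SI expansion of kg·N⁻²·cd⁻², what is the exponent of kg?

-1

N = kg·m/s² = kg·m·s⁻² (force = mass × acceleration).
So N⁻² = kg⁻²·m⁻²·s⁴.
Combining: kg·N⁻²·cd⁻² = kg · (kg⁻²·m⁻²·s⁴) · cd⁻² = kg⁻¹·m⁻²·s⁴·cd⁻².
The exponent of kg is -1.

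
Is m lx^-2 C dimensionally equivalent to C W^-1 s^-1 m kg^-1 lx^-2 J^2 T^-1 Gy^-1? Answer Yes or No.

No

Left side:
  lx = lm/m² (illuminance = luminous flux per area),
      = m⁻²·cd.
  So lx⁻² = m⁴·cd⁻².
  C = A·s = s·A (charge = current × time).
  Combining: m·lx⁻²·C = m · (m⁴·cd⁻²) · (s·A) = m⁵·s·A·cd⁻².
Right side:
  C = A·s = s·A (charge = current × time).
  W = J/s (power = energy per time),
      = kg·m²·s⁻³.
  So W⁻¹ = kg⁻¹·m⁻²·s³.
  lx = lm/m² (illuminance = luminous flux per area),
      = m⁻²·cd.
  So lx⁻² = m⁴·cd⁻².
  J = N·m (work = force × distance),
      = kg·m²·s⁻².
  So J² = kg²·m⁴·s⁻⁴.
  T = Wb/m² (flux density = flux per area),
      = kg·s⁻²·A⁻¹.
  So T⁻¹ = kg⁻¹·s²·A.
  Gy = J/kg (absorbed dose = energy per mass),
      = m²·s⁻².
  So Gy⁻¹ = m⁻²·s².
  Combining: C·W⁻¹·s⁻¹·m·kg⁻¹·lx⁻²·J²·T⁻¹·Gy⁻¹ = (s·A) · (kg⁻¹·m⁻²·s³) · s⁻¹ · m · kg⁻¹ · (m⁴·cd⁻²) · (kg²·m⁴·s⁻⁴) · (kg⁻¹·s²·A) · (m⁻²·s²) = kg⁻¹·m⁵·s³·A²·cd⁻².
Left is m⁵·s·A·cd⁻²; right is kg⁻¹·m⁵·s³·A²·cd⁻² — different.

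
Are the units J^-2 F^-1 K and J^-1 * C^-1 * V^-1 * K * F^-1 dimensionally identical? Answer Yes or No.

Left side:
  J = N·m (work = force × distance),
      = kg·m²·s⁻².
  So J⁻² = kg⁻²·m⁻⁴·s⁴.
  F = C/V (capacitance = charge per voltage),
      = A·s/(kg·m²·s⁻³·A⁻¹) (substituting C and V),
      = kg⁻¹·m⁻²·s⁴·A².
  So F⁻¹ = kg·m²·s⁻⁴·A⁻².
  Combining: J⁻²·F⁻¹·K = (kg⁻²·m⁻⁴·s⁴) · (kg·m²·s⁻⁴·A⁻²) · K = kg⁻¹·m⁻²·A⁻²·K.
Right side:
  J = kg·m²·s⁻².
  So J⁻¹ = kg⁻¹·m⁻²·s².
  C = s·A.
  So C⁻¹ = s⁻¹·A⁻¹.
  V = kg·m²·s⁻³·A⁻¹.
  So V⁻¹ = kg⁻¹·m⁻²·s³·A.
  F = kg⁻¹·m⁻²·s⁴·A².
  So F⁻¹ = kg·m²·s⁻⁴·A⁻².
  Combining: J⁻¹·C⁻¹·V⁻¹·K·F⁻¹ = (kg⁻¹·m⁻²·s²) · (s⁻¹·A⁻¹) · (kg⁻¹·m⁻²·s³·A) · K · (kg·m²·s⁻⁴·A⁻²) = kg⁻¹·m⁻²·A⁻²·K.
Both reduce to kg⁻¹·m⁻²·A⁻²·K.

Yes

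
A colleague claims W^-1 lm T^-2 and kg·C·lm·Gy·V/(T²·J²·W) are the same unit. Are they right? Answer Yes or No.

Left side:
  W = J/s (power = energy per time),
      = kg·m²·s⁻³.
  So W⁻¹ = kg⁻¹·m⁻²·s³.
  lm = cd·sr = cd (luminous flux; sr is dimensionless).
  T = Wb/m² (flux density = flux per area),
      = kg·s⁻²·A⁻¹.
  So T⁻² = kg⁻²·s⁴·A².
  Combining: W⁻¹·lm·T⁻² = (kg⁻¹·m⁻²·s³) · cd · (kg⁻²·s⁴·A²) = kg⁻³·m⁻²·s⁷·A²·cd.
Right side:
  T = Wb/m² (flux density = flux per area),
      = kg·s⁻²·A⁻¹.
  So T⁻² = kg⁻²·s⁴·A².
  J = N·m (work = force × distance),
      = kg·m²·s⁻².
  So J⁻² = kg⁻²·m⁻⁴·s⁴.
  C = A·s = s·A (charge = current × time).
  W = J/s (power = energy per time),
      = kg·m²·s⁻³.
  So W⁻¹ = kg⁻¹·m⁻²·s³.
  lm = cd·sr = cd (luminous flux; sr is dimensionless).
  Gy = J/kg (absorbed dose = energy per mass),
      = m²·s⁻².
  V = W/A (potential = power per current),
      = kg·m²·s⁻³·A⁻¹.
  Combining: T⁻²·kg·J⁻²·C·W⁻¹·lm·Gy·V = (kg⁻²·s⁴·A²) · kg · (kg⁻²·m⁻⁴·s⁴) · (s·A) · (kg⁻¹·m⁻²·s³) · cd · (m²·s⁻²) · (kg·m²·s⁻³·A⁻¹) = kg⁻³·m⁻²·s⁷·A²·cd.
Both reduce to kg⁻³·m⁻²·s⁷·A²·cd.

Yes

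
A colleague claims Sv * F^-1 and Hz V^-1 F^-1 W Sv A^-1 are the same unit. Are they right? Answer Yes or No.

No

Left side:
  Sv = J/kg (equivalent dose = energy per mass),
      = m²·s⁻².
  F = C/V (capacitance = charge per voltage),
      = A·s/(kg·m²·s⁻³·A⁻¹) (substituting C and V),
      = kg⁻¹·m⁻²·s⁴·A².
  So F⁻¹ = kg·m²·s⁻⁴·A⁻².
  Combining: Sv·F⁻¹ = (m²·s⁻²) · (kg·m²·s⁻⁴·A⁻²) = kg·m⁴·s⁻⁶·A⁻².
Right side:
  Hz = s⁻¹.
  V = kg·m²·s⁻³·A⁻¹.
  So V⁻¹ = kg⁻¹·m⁻²·s³·A.
  F = kg⁻¹·m⁻²·s⁴·A².
  So F⁻¹ = kg·m²·s⁻⁴·A⁻².
  W = kg·m²·s⁻³.
  Sv = m²·s⁻².
  Combining: Hz·V⁻¹·F⁻¹·W·Sv·A⁻¹ = s⁻¹ · (kg⁻¹·m⁻²·s³·A) · (kg·m²·s⁻⁴·A⁻²) · (kg·m²·s⁻³) · (m²·s⁻²) · A⁻¹ = kg·m⁴·s⁻⁷·A⁻².
Left is kg·m⁴·s⁻⁶·A⁻²; right is kg·m⁴·s⁻⁷·A⁻² — different.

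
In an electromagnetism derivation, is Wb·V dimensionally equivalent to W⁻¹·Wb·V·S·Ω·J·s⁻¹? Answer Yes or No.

Yes

Left side:
  Wb = V·s (flux: a volt is a weber per second),
      = kg·m²·s⁻²·A⁻¹.
  V = W/A (potential = power per current),
      = kg·m²·s⁻³·A⁻¹.
  Combining: Wb·V = (kg·m²·s⁻²·A⁻¹) · (kg·m²·s⁻³·A⁻¹) = kg²·m⁴·s⁻⁵·A⁻².
Right side:
  W = J/s (power = energy per time),
      = kg·m²·s⁻³.
  So W⁻¹ = kg⁻¹·m⁻²·s³.
  Wb = V·s (flux: a volt is a weber per second),
      = kg·m²·s⁻²·A⁻¹.
  V = W/A (potential = power per current),
      = kg·m²·s⁻³·A⁻¹.
  S = 1/Ω (conductance is reciprocal resistance),
      = kg⁻¹·m⁻²·s³·A².
  Ω = V/A (resistance = voltage per current),
      = kg·m²·s⁻³·A⁻².
  J = N·m (work = force × distance),
      = kg·m²·s⁻².
  Combining: W⁻¹·Wb·V·S·Ω·J·s⁻¹ = (kg⁻¹·m⁻²·s³) · (kg·m²·s⁻²·A⁻¹) · (kg·m²·s⁻³·A⁻¹) · (kg⁻¹·m⁻²·s³·A²) · (kg·m²·s⁻³·A⁻²) · (kg·m²·s⁻²) · s⁻¹ = kg²·m⁴·s⁻⁵·A⁻².
Both reduce to kg²·m⁴·s⁻⁵·A⁻².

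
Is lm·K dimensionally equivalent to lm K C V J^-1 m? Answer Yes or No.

No

Left side:
  lm = cd·sr = cd (luminous flux; sr is dimensionless).
  Combining: lm·K = cd · K = K·cd.
Right side:
  lm = cd·sr = cd (luminous flux; sr is dimensionless).
  C = A·s = s·A (charge = current × time).
  V = W/A (potential = power per current),
      = kg·m²·s⁻³·A⁻¹.
  J = N·m (work = force × distance),
      = kg·m²·s⁻².
  So J⁻¹ = kg⁻¹·m⁻²·s².
  Combining: lm·K·C·V·J⁻¹·m = cd · K · (s·A) · (kg·m²·s⁻³·A⁻¹) · (kg⁻¹·m⁻²·s²) · m = m·K·cd.
Left is K·cd; right is m·K·cd — different.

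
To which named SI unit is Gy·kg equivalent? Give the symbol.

Gy = m²·s⁻².
Combining: Gy·kg = (m²·s⁻²) · kg = kg·m²·s⁻².
kg·m²·s⁻² is the base-SI form of the joule.

J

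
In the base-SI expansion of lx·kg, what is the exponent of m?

-2

lx = m⁻²·cd.
Combining: lx·kg = (m⁻²·cd) · kg = kg·m⁻²·cd.
The exponent of m is -2.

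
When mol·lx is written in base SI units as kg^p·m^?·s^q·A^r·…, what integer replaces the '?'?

-2

lx = m⁻²·cd.
Combining: mol·lx = mol · (m⁻²·cd) = m⁻²·mol·cd.
The exponent of m is -2.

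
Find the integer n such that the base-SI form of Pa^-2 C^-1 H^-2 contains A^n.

Pa = kg·m⁻¹·s⁻².
So Pa⁻² = kg⁻²·m²·s⁴.
C = s·A.
So C⁻¹ = s⁻¹·A⁻¹.
H = kg·m²·s⁻²·A⁻².
So H⁻² = kg⁻²·m⁻⁴·s⁴·A⁴.
Combining: Pa⁻²·C⁻¹·H⁻² = (kg⁻²·m²·s⁴) · (s⁻¹·A⁻¹) · (kg⁻²·m⁻⁴·s⁴·A⁴) = kg⁻⁴·m⁻²·s⁷·A³.
The exponent of A is 3.

3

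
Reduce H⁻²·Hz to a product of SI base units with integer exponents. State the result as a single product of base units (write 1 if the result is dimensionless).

kg⁻²·m⁻⁴·s³·A⁴

H = Wb/A (inductance = flux per current),
    = kg·m²·s⁻²·A⁻².
So H⁻² = kg⁻²·m⁻⁴·s⁴·A⁴.
Hz = 1/s = s⁻¹ (frequency is cycles per second).
Combining: H⁻²·Hz = (kg⁻²·m⁻⁴·s⁴·A⁴) · s⁻¹ = kg⁻²·m⁻⁴·s³·A⁴.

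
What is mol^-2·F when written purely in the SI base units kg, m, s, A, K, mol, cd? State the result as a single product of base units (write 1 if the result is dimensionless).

kg⁻¹·m⁻²·s⁴·A²·mol⁻²

F = kg⁻¹·m⁻²·s⁴·A².
Combining: mol⁻²·F = mol⁻² · (kg⁻¹·m⁻²·s⁴·A²) = kg⁻¹·m⁻²·s⁴·A²·mol⁻².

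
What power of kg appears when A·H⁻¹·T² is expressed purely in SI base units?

1

H = Wb/A (inductance = flux per current),
    = kg·m²·s⁻²·A⁻².
So H⁻¹ = kg⁻¹·m⁻²·s²·A².
T = Wb/m² (flux density = flux per area),
    = kg·s⁻²·A⁻¹.
So T² = kg²·s⁻⁴·A⁻².
Combining: A·H⁻¹·T² = A · (kg⁻¹·m⁻²·s²·A²) · (kg²·s⁻⁴·A⁻²) = kg·m⁻²·s⁻²·A.
The exponent of kg is 1.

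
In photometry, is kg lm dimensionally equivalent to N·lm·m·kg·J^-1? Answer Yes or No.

Yes

Left side:
  lm = cd·sr = cd (luminous flux; sr is dimensionless).
  Combining: kg·lm = kg · cd = kg·cd.
Right side:
  N = kg·m·s⁻².
  lm = cd.
  J = kg·m²·s⁻².
  So J⁻¹ = kg⁻¹·m⁻²·s².
  Combining: N·lm·m·kg·J⁻¹ = (kg·m·s⁻²) · cd · m · kg · (kg⁻¹·m⁻²·s²) = kg·cd.
Both reduce to kg·cd.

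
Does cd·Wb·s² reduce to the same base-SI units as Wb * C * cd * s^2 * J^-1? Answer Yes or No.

No

Left side:
  Wb = kg·m²·s⁻²·A⁻¹.
  Combining: cd·Wb·s² = cd · (kg·m²·s⁻²·A⁻¹) · s² = kg·m²·A⁻¹·cd.
Right side:
  Wb = kg·m²·s⁻²·A⁻¹.
  C = s·A.
  J = kg·m²·s⁻².
  So J⁻¹ = kg⁻¹·m⁻²·s².
  Combining: Wb·C·cd·s²·J⁻¹ = (kg·m²·s⁻²·A⁻¹) · (s·A) · cd · s² · (kg⁻¹·m⁻²·s²) = s³·cd.
Left is kg·m²·A⁻¹·cd; right is s³·cd — different.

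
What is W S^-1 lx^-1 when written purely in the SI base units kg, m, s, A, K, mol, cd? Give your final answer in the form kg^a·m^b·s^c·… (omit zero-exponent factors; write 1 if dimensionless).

kg²·m⁶·s⁻⁶·A⁻²·cd⁻¹

W = kg·m²·s⁻³.
S = kg⁻¹·m⁻²·s³·A².
So S⁻¹ = kg·m²·s⁻³·A⁻².
lx = m⁻²·cd.
So lx⁻¹ = m²·cd⁻¹.
Combining: W·S⁻¹·lx⁻¹ = (kg·m²·s⁻³) · (kg·m²·s⁻³·A⁻²) · (m²·cd⁻¹) = kg²·m⁶·s⁻⁶·A⁻²·cd⁻¹.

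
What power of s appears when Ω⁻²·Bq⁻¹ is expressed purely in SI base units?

Ω = V/A (resistance = voltage per current),
    = kg·m²·s⁻³·A⁻².
So Ω⁻² = kg⁻²·m⁻⁴·s⁶·A⁴.
Bq = 1/s = s⁻¹ (activity is decays per second).
So Bq⁻¹ = s.
Combining: Ω⁻²·Bq⁻¹ = (kg⁻²·m⁻⁴·s⁶·A⁴) · s = kg⁻²·m⁻⁴·s⁷·A⁴.
The exponent of s is 7.

7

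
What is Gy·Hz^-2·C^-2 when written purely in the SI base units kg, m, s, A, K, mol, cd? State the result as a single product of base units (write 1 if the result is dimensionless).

Gy = m²·s⁻².
Hz = s⁻¹.
So Hz⁻² = s².
C = s·A.
So C⁻² = s⁻²·A⁻².
Combining: Gy·Hz⁻²·C⁻² = (m²·s⁻²) · s² · (s⁻²·A⁻²) = m²·s⁻²·A⁻².

m²·s⁻²·A⁻²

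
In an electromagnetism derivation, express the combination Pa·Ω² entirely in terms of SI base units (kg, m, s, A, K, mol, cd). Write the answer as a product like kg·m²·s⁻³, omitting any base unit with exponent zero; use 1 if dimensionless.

kg³·m³·s⁻⁸·A⁻⁴

Pa = N/m² (pressure = force per area),
    = kg·m⁻¹·s⁻².
Ω = V/A (resistance = voltage per current),
    = kg·m²·s⁻³·A⁻².
So Ω² = kg²·m⁴·s⁻⁶·A⁻⁴.
Combining: Pa·Ω² = (kg·m⁻¹·s⁻²) · (kg²·m⁴·s⁻⁶·A⁻⁴) = kg³·m³·s⁻⁸·A⁻⁴.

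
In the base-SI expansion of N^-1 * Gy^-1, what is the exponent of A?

0

N = kg·m·s⁻².
So N⁻¹ = kg⁻¹·m⁻¹·s².
Gy = m²·s⁻².
So Gy⁻¹ = m⁻²·s².
Combining: N⁻¹·Gy⁻¹ = (kg⁻¹·m⁻¹·s²) · (m⁻²·s²) = kg⁻¹·m⁻³·s⁴.
The exponent of A is 0.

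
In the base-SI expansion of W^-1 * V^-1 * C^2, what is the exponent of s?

W = kg·m²·s⁻³.
So W⁻¹ = kg⁻¹·m⁻²·s³.
V = kg·m²·s⁻³·A⁻¹.
So V⁻¹ = kg⁻¹·m⁻²·s³·A.
C = s·A.
So C² = s²·A².
Combining: W⁻¹·V⁻¹·C² = (kg⁻¹·m⁻²·s³) · (kg⁻¹·m⁻²·s³·A) · (s²·A²) = kg⁻²·m⁻⁴·s⁸·A³.
The exponent of s is 8.

8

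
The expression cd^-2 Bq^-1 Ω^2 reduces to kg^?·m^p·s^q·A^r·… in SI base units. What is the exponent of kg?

Bq = 1/s = s⁻¹ (activity is decays per second).
So Bq⁻¹ = s.
Ω = V/A (resistance = voltage per current),
    = kg·m²·s⁻³·A⁻².
So Ω² = kg²·m⁴·s⁻⁶·A⁻⁴.
Combining: cd⁻²·Bq⁻¹·Ω² = cd⁻² · s · (kg²·m⁴·s⁻⁶·A⁻⁴) = kg²·m⁴·s⁻⁵·A⁻⁴·cd⁻².
The exponent of kg is 2.

2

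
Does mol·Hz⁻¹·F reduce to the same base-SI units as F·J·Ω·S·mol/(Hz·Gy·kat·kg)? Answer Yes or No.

No

Left side:
  Hz = 1/s = s⁻¹ (frequency is cycles per second).
  So Hz⁻¹ = s.
  F = C/V (capacitance = charge per voltage),
      = A·s/(kg·m²·s⁻³·A⁻¹) (substituting C and V),
      = kg⁻¹·m⁻²·s⁴·A².
  Combining: mol·Hz⁻¹·F = mol · s · (kg⁻¹·m⁻²·s⁴·A²) = kg⁻¹·m⁻²·s⁵·A²·mol.
Right side:
  F = C/V (capacitance = charge per voltage),
      = A·s/(kg·m²·s⁻³·A⁻¹) (substituting C and V),
      = kg⁻¹·m⁻²·s⁴·A².
  J = N·m (work = force × distance),
      = kg·m²·s⁻².
  Hz = 1/s = s⁻¹ (frequency is cycles per second).
  So Hz⁻¹ = s.
  Gy = J/kg (absorbed dose = energy per mass),
      = m²·s⁻².
  So Gy⁻¹ = m⁻²·s².
  kat = mol/s = s⁻¹·mol (catalytic activity).
  So kat⁻¹ = s·mol⁻¹.
  Ω = V/A (resistance = voltage per current),
      = kg·m²·s⁻³·A⁻².
  S = 1/Ω (conductance is reciprocal resistance),
      = kg⁻¹·m⁻²·s³·A².
  Combining: F·J·Hz⁻¹·Gy⁻¹·kat⁻¹·Ω·kg⁻¹·S·mol = (kg⁻¹·m⁻²·s⁴·A²) · (kg·m²·s⁻²) · s · (m⁻²·s²) · (s·mol⁻¹) · (kg·m²·s⁻³·A⁻²) · kg⁻¹ · (kg⁻¹·m⁻²·s³·A²) · mol = kg⁻¹·m⁻²·s⁶·A².
Left is kg⁻¹·m⁻²·s⁵·A²·mol; right is kg⁻¹·m⁻²·s⁶·A² — different.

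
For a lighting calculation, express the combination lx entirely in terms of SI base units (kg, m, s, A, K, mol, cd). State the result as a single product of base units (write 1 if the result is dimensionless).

m⁻²·cd

lx = lm/m² (illuminance = luminous flux per area),
    = m⁻²·cd.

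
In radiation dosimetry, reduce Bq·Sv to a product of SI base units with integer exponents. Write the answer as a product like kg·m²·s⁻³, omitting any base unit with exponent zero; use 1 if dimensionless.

Bq = s⁻¹.
Sv = m²·s⁻².
Combining: Bq·Sv = s⁻¹ · (m²·s⁻²) = m²·s⁻³.

m²·s⁻³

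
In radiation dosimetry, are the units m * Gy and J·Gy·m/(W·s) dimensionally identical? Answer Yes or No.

Left side:
  Gy = J/kg (absorbed dose = energy per mass),
      = m²·s⁻².
  Combining: m·Gy = m · (m²·s⁻²) = m³·s⁻².
Right side:
  W = kg·m²·s⁻³.
  So W⁻¹ = kg⁻¹·m⁻²·s³.
  J = kg·m²·s⁻².
  Gy = m²·s⁻².
  Combining: W⁻¹·J·Gy·m·s⁻¹ = (kg⁻¹·m⁻²·s³) · (kg·m²·s⁻²) · (m²·s⁻²) · m · s⁻¹ = m³·s⁻².
Both reduce to m³·s⁻².

Yes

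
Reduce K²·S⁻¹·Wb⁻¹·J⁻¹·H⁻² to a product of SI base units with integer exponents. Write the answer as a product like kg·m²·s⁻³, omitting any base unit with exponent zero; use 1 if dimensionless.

kg⁻³·m⁻⁶·s⁵·A³·K²

S = 1/Ω (conductance is reciprocal resistance),
    = kg⁻¹·m⁻²·s³·A².
So S⁻¹ = kg·m²·s⁻³·A⁻².
Wb = V·s (flux: a volt is a weber per second),
    = kg·m²·s⁻²·A⁻¹.
So Wb⁻¹ = kg⁻¹·m⁻²·s²·A.
J = N·m (work = force × distance),
    = kg·m²·s⁻².
So J⁻¹ = kg⁻¹·m⁻²·s².
H = Wb/A (inductance = flux per current),
    = kg·m²·s⁻²·A⁻².
So H⁻² = kg⁻²·m⁻⁴·s⁴·A⁴.
Combining: K²·S⁻¹·Wb⁻¹·J⁻¹·H⁻² = K² · (kg·m²·s⁻³·A⁻²) · (kg⁻¹·m⁻²·s²·A) · (kg⁻¹·m⁻²·s²) · (kg⁻²·m⁻⁴·s⁴·A⁴) = kg⁻³·m⁻⁶·s⁵·A³·K².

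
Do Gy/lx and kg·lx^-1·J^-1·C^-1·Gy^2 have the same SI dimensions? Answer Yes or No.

No

Left side:
  lx = m⁻²·cd.
  So lx⁻¹ = m²·cd⁻¹.
  Gy = m²·s⁻².
  Combining: lx⁻¹·Gy = (m²·cd⁻¹) · (m²·s⁻²) = m⁴·s⁻²·cd⁻¹.
Right side:
  lx = m⁻²·cd.
  So lx⁻¹ = m²·cd⁻¹.
  J = kg·m²·s⁻².
  So J⁻¹ = kg⁻¹·m⁻²·s².
  C = s·A.
  So C⁻¹ = s⁻¹·A⁻¹.
  Gy = m²·s⁻².
  So Gy² = m⁴·s⁻⁴.
  Combining: kg·lx⁻¹·J⁻¹·C⁻¹·Gy² = kg · (m²·cd⁻¹) · (kg⁻¹·m⁻²·s²) · (s⁻¹·A⁻¹) · (m⁴·s⁻⁴) = m⁴·s⁻³·A⁻¹·cd⁻¹.
Left is m⁴·s⁻²·cd⁻¹; right is m⁴·s⁻³·A⁻¹·cd⁻¹ — different.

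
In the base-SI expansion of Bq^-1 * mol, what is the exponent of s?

Bq = s⁻¹.
So Bq⁻¹ = s.
Combining: Bq⁻¹·mol = s · mol = s·mol.
The exponent of s is 1.

1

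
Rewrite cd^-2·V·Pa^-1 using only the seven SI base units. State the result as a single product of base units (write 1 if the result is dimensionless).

V = W/A (potential = power per current),
    = kg·m²·s⁻³·A⁻¹.
Pa = N/m² (pressure = force per area),
    = kg·m⁻¹·s⁻².
So Pa⁻¹ = kg⁻¹·m·s².
Combining: cd⁻²·V·Pa⁻¹ = cd⁻² · (kg·m²·s⁻³·A⁻¹) · (kg⁻¹·m·s²) = m³·s⁻¹·A⁻¹·cd⁻².

m³·s⁻¹·A⁻¹·cd⁻²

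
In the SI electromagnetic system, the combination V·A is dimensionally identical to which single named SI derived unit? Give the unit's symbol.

W

V = kg·m²·s⁻³·A⁻¹.
Combining: V·A = (kg·m²·s⁻³·A⁻¹) · A = kg·m²·s⁻³.
kg·m²·s⁻³ is the base-SI form of the watt.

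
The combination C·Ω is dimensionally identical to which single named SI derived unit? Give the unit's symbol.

C = A·s = s·A (charge = current × time).
Ω = V/A (resistance = voltage per current),
    = kg·m²·s⁻³·A⁻².
Combining: C·Ω = (s·A) · (kg·m²·s⁻³·A⁻²) = kg·m²·s⁻²·A⁻¹.
kg·m²·s⁻²·A⁻¹ is the base-SI form of the weber.

Wb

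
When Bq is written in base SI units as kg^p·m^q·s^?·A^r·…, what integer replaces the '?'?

-1

Bq = s⁻¹.
The exponent of s is -1.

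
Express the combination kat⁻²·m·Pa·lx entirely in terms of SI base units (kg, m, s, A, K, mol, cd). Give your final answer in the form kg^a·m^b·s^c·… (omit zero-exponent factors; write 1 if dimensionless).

kat = mol/s = s⁻¹·mol (catalytic activity).
So kat⁻² = s²·mol⁻².
Pa = N/m² (pressure = force per area),
    = kg·m⁻¹·s⁻².
lx = lm/m² (illuminance = luminous flux per area),
    = m⁻²·cd.
Combining: kat⁻²·m·Pa·lx = (s²·mol⁻²) · m · (kg·m⁻¹·s⁻²) · (m⁻²·cd) = kg·m⁻²·mol⁻²·cd.

kg·m⁻²·mol⁻²·cd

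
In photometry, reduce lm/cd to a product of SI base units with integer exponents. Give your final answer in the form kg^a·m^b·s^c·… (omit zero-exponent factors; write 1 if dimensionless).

lm = cd·sr = cd (luminous flux; sr is dimensionless).
Combining: cd⁻¹·lm = cd⁻¹ · cd = 1.

1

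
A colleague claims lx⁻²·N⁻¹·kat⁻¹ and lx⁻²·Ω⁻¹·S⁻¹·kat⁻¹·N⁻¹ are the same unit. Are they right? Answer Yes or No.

Left side:
  lx = m⁻²·cd.
  So lx⁻² = m⁴·cd⁻².
  N = kg·m·s⁻².
  So N⁻¹ = kg⁻¹·m⁻¹·s².
  kat = s⁻¹·mol.
  So kat⁻¹ = s·mol⁻¹.
  Combining: lx⁻²·N⁻¹·kat⁻¹ = (m⁴·cd⁻²) · (kg⁻¹·m⁻¹·s²) · (s·mol⁻¹) = kg⁻¹·m³·s³·mol⁻¹·cd⁻².
Right side:
  lx = lm/m² (illuminance = luminous flux per area),
      = m⁻²·cd.
  So lx⁻² = m⁴·cd⁻².
  Ω = V/A (resistance = voltage per current),
      = kg·m²·s⁻³·A⁻².
  So Ω⁻¹ = kg⁻¹·m⁻²·s³·A².
  S = 1/Ω (conductance is reciprocal resistance),
      = kg⁻¹·m⁻²·s³·A².
  So S⁻¹ = kg·m²·s⁻³·A⁻².
  kat = mol/s = s⁻¹·mol (catalytic activity).
  So kat⁻¹ = s·mol⁻¹.
  N = kg·m/s² = kg·m·s⁻² (force = mass × acceleration).
  So N⁻¹ = kg⁻¹·m⁻¹·s².
  Combining: lx⁻²·Ω⁻¹·S⁻¹·kat⁻¹·N⁻¹ = (m⁴·cd⁻²) · (kg⁻¹·m⁻²·s³·A²) · (kg·m²·s⁻³·A⁻²) · (s·mol⁻¹) · (kg⁻¹·m⁻¹·s²) = kg⁻¹·m³·s³·mol⁻¹·cd⁻².
Both reduce to kg⁻¹·m³·s³·mol⁻¹·cd⁻².

Yes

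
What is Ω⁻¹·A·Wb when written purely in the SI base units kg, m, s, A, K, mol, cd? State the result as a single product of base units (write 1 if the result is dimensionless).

s·A²

Ω = V/A (resistance = voltage per current),
    = kg·m²·s⁻³·A⁻².
So Ω⁻¹ = kg⁻¹·m⁻²·s³·A².
Wb = V·s (flux: a volt is a weber per second),
    = kg·m²·s⁻²·A⁻¹.
Combining: Ω⁻¹·A·Wb = (kg⁻¹·m⁻²·s³·A²) · A · (kg·m²·s⁻²·A⁻¹) = s·A².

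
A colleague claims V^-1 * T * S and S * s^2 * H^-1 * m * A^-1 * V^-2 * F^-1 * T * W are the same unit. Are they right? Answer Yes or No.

No

Left side:
  V = W/A (potential = power per current),
      = kg·m²·s⁻³·A⁻¹.
  So V⁻¹ = kg⁻¹·m⁻²·s³·A.
  T = Wb/m² (flux density = flux per area),
      = kg·s⁻²·A⁻¹.
  S = 1/Ω (conductance is reciprocal resistance),
      = kg⁻¹·m⁻²·s³·A².
  Combining: V⁻¹·T·S = (kg⁻¹·m⁻²·s³·A) · (kg·s⁻²·A⁻¹) · (kg⁻¹·m⁻²·s³·A²) = kg⁻¹·m⁻⁴·s⁴·A².
Right side:
  S = kg⁻¹·m⁻²·s³·A².
  H = kg·m²·s⁻²·A⁻².
  So H⁻¹ = kg⁻¹·m⁻²·s²·A².
  V = kg·m²·s⁻³·A⁻¹.
  So V⁻² = kg⁻²·m⁻⁴·s⁶·A².
  F = kg⁻¹·m⁻²·s⁴·A².
  So F⁻¹ = kg·m²·s⁻⁴·A⁻².
  T = kg·s⁻²·A⁻¹.
  W = kg·m²·s⁻³.
  Combining: S·s²·H⁻¹·m·A⁻¹·V⁻²·F⁻¹·T·W = (kg⁻¹·m⁻²·s³·A²) · s² · (kg⁻¹·m⁻²·s²·A²) · m · A⁻¹ · (kg⁻²·m⁻⁴·s⁶·A²) · (kg·m²·s⁻⁴·A⁻²) · (kg·s⁻²·A⁻¹) · (kg·m²·s⁻³) = kg⁻¹·m⁻³·s⁴·A².
Left is kg⁻¹·m⁻⁴·s⁴·A²; right is kg⁻¹·m⁻³·s⁴·A² — different.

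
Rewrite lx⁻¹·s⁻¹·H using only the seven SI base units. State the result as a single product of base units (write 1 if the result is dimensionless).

lx = m⁻²·cd.
So lx⁻¹ = m²·cd⁻¹.
H = kg·m²·s⁻²·A⁻².
Combining: lx⁻¹·s⁻¹·H = (m²·cd⁻¹) · s⁻¹ · (kg·m²·s⁻²·A⁻²) = kg·m⁴·s⁻³·A⁻²·cd⁻¹.

kg·m⁴·s⁻³·A⁻²·cd⁻¹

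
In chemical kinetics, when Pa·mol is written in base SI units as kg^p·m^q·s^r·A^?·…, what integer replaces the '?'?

Pa = N/m² (pressure = force per area),
    = kg·m⁻¹·s⁻².
Combining: Pa·mol = (kg·m⁻¹·s⁻²) · mol = kg·m⁻¹·s⁻²·mol.
The exponent of A is 0.

0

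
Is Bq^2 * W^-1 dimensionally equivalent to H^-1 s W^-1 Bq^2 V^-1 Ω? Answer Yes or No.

No

Left side:
  Bq = 1/s = s⁻¹ (activity is decays per second).
  So Bq² = s⁻².
  W = J/s (power = energy per time),
      = kg·m²·s⁻³.
  So W⁻¹ = kg⁻¹·m⁻²·s³.
  Combining: Bq²·W⁻¹ = s⁻² · (kg⁻¹·m⁻²·s³) = kg⁻¹·m⁻²·s.
Right side:
  H = Wb/A (inductance = flux per current),
      = kg·m²·s⁻²·A⁻².
  So H⁻¹ = kg⁻¹·m⁻²·s²·A².
  W = J/s (power = energy per time),
      = kg·m²·s⁻³.
  So W⁻¹ = kg⁻¹·m⁻²·s³.
  Bq = 1/s = s⁻¹ (activity is decays per second).
  So Bq² = s⁻².
  V = W/A (potential = power per current),
      = kg·m²·s⁻³·A⁻¹.
  So V⁻¹ = kg⁻¹·m⁻²·s³·A.
  Ω = V/A (resistance = voltage per current),
      = kg·m²·s⁻³·A⁻².
  Combining: H⁻¹·s·W⁻¹·Bq²·V⁻¹·Ω = (kg⁻¹·m⁻²·s²·A²) · s · (kg⁻¹·m⁻²·s³) · s⁻² · (kg⁻¹·m⁻²·s³·A) · (kg·m²·s⁻³·A⁻²) = kg⁻²·m⁻⁴·s⁴·A.
Left is kg⁻¹·m⁻²·s; right is kg⁻²·m⁻⁴·s⁴·A — different.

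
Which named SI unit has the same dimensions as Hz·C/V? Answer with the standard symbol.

V = kg·m²·s⁻³·A⁻¹.
So V⁻¹ = kg⁻¹·m⁻²·s³·A.
Hz = s⁻¹.
C = s·A.
Combining: V⁻¹·Hz·C = (kg⁻¹·m⁻²·s³·A) · s⁻¹ · (s·A) = kg⁻¹·m⁻²·s³·A².
kg⁻¹·m⁻²·s³·A² is the base-SI form of the siemens.

S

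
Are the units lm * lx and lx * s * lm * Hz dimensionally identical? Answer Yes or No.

Left side:
  lm = cd·sr = cd (luminous flux; sr is dimensionless).
  lx = lm/m² (illuminance = luminous flux per area),
      = m⁻²·cd.
  Combining: lm·lx = cd · (m⁻²·cd) = m⁻²·cd².
Right side:
  lx = m⁻²·cd.
  lm = cd.
  Hz = s⁻¹.
  Combining: lx·s·lm·Hz = (m⁻²·cd) · s · cd · s⁻¹ = m⁻²·cd².
Both reduce to m⁻²·cd².

Yes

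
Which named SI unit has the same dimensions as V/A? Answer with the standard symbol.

Ω

V = W/A (potential = power per current),
    = kg·m²·s⁻³·A⁻¹.
Combining: V·A⁻¹ = (kg·m²·s⁻³·A⁻¹) · A⁻¹ = kg·m²·s⁻³·A⁻².
kg·m²·s⁻³·A⁻² is the base-SI form of the ohm.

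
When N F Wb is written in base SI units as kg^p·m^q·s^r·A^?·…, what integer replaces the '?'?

N = kg·m/s² = kg·m·s⁻² (force = mass × acceleration).
F = C/V (capacitance = charge per voltage),
    = A·s/(kg·m²·s⁻³·A⁻¹) (substituting C and V),
    = kg⁻¹·m⁻²·s⁴·A².
Wb = V·s (flux: a volt is a weber per second),
    = kg·m²·s⁻²·A⁻¹.
Combining: N·F·Wb = (kg·m·s⁻²) · (kg⁻¹·m⁻²·s⁴·A²) · (kg·m²·s⁻²·A⁻¹) = kg·m·A.
The exponent of A is 1.

1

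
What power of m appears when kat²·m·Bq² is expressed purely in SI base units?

kat = mol/s = s⁻¹·mol (catalytic activity).
So kat² = s⁻²·mol².
Bq = 1/s = s⁻¹ (activity is decays per second).
So Bq² = s⁻².
Combining: kat²·m·Bq² = (s⁻²·mol²) · m · s⁻² = m·s⁻⁴·mol².
The exponent of m is 1.

1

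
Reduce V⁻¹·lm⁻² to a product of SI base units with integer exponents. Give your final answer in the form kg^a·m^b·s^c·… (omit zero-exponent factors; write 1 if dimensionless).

V = W/A (potential = power per current),
    = kg·m²·s⁻³·A⁻¹.
So V⁻¹ = kg⁻¹·m⁻²·s³·A.
lm = cd·sr = cd (luminous flux; sr is dimensionless).
So lm⁻² = cd⁻².
Combining: V⁻¹·lm⁻² = (kg⁻¹·m⁻²·s³·A) · cd⁻² = kg⁻¹·m⁻²·s³·A·cd⁻².

kg⁻¹·m⁻²·s³·A·cd⁻²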